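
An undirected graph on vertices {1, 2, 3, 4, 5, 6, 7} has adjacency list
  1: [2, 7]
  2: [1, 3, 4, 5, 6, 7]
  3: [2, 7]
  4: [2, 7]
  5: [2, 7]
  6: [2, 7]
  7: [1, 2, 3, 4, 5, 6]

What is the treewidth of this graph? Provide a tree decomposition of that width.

The largest bag has 3 vertices, giving width 2; this decomposition certifies tw(G) ≤ 2. On the other hand G contains the 3-clique {1, 2, 7}. A clique must lie in a single bag of any decomposition, so no decomposition can have width below 2. Combining the bounds, tw(G) = 2.

Treewidth 2.
Bags: B1 = {2, 5, 7}  B2 = {2, 4, 7}  B3 = {2, 6, 7}  B4 = {2, 3, 7}  B5 = {1, 2, 7}
Tree: B1–B2, B1–B3, B1–B4, B4–B5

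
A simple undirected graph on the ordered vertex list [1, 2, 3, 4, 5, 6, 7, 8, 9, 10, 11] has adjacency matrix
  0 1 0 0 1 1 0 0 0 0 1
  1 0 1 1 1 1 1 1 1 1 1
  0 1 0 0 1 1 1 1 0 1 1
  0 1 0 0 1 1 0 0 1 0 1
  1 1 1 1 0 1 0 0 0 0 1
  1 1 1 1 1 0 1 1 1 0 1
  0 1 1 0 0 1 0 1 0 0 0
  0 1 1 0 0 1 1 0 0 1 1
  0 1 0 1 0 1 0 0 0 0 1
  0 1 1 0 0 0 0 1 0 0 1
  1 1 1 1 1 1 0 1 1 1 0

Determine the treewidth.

A width-4 tree decomposition is:
Bags: B1 = {1, 2, 5, 6, 11}  B2 = {2, 4, 5, 6, 11}  B3 = {2, 3, 5, 6, 11}  B4 = {2, 3, 6, 8, 11}  B5 = {2, 3, 6, 7, 8}  B6 = {2, 3, 8, 10, 11}  B7 = {2, 4, 6, 9, 11}
Tree: B1–B2, B2–B3, B3–B4, B4–B5, B4–B6, B2–B7
The largest bag has 5 vertices, giving width 4; this decomposition certifies tw(G) ≤ 4. For the lower bound, the 5 vertices {2, 3, 8, 10, 11} are pairwise adjacent, and any tree decomposition puts a clique entirely inside one bag — forcing width ≥ 4. Therefore the treewidth is 4.

4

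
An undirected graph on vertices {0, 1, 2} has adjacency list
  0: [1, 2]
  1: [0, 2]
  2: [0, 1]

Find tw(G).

2

A width-2 tree decomposition is:
Bags: B1 = {0, 1, 2}
Tree: (single bag)
With just one bag of size 3, the width is 3 − 1 = 2, so tw(G) ≤ 2. For the lower bound, the 3 vertices {0, 1, 2} are pairwise adjacent, and any tree decomposition puts a clique entirely inside one bag — forcing width ≥ 2. The upper and lower bounds meet at 2, so that is the treewidth.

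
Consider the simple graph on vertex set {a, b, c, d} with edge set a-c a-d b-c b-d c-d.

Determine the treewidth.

A width-2 tree decomposition is:
Bags: B1 = {a, c, d}  B2 = {b, c, d}
Tree: B1–B2
The largest bag has 3 vertices, giving width 2; this decomposition certifies tw(G) ≤ 2. Conversely, {a, c, d} is a clique of size 3, and the vertices of any clique must share a bag in every tree decomposition; so some bag has ≥ 3 vertices and tw(G) ≥ 2. Hence tw(G) = 2 exactly.

2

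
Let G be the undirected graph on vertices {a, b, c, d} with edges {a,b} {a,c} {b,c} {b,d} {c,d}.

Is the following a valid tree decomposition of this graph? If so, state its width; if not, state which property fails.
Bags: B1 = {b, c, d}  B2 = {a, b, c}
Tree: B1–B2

Checking the three conditions: (i) the bags cover all of {a, b, c, d}; (ii) for each edge, some bag contains both endpoints; (iii) the bags containing any fixed vertex form a subtree. All hold, so the decomposition is valid with width 3 − 1 = 2.

Yes; width 2.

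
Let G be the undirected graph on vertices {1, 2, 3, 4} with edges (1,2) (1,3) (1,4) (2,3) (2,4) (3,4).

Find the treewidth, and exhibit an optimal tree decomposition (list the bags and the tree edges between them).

With just one bag of size 4, the width is 4 − 1 = 3, so tw(G) ≤ 3. For the lower bound, the 4 vertices {1, 2, 3, 4} are pairwise adjacent, and any tree decomposition puts a clique entirely inside one bag — forcing width ≥ 3. The upper and lower bounds meet at 3, so that is the treewidth.

Treewidth 3.
Bags: B1 = {1, 2, 3, 4}
Tree: (single bag)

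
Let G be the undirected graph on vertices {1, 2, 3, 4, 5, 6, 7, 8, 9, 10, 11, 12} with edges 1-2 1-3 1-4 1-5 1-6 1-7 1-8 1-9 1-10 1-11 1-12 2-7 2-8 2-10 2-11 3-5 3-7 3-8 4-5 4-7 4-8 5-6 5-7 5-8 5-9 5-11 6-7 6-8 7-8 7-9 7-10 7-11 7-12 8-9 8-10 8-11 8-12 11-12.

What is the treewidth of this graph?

A width-4 tree decomposition is:
Bags: B1 = {1, 5, 7, 8, 11}  B2 = {1, 3, 5, 7, 8}  B3 = {1, 5, 7, 8, 9}  B4 = {1, 4, 5, 7, 8}  B5 = {1, 2, 7, 8, 11}  B6 = {1, 5, 6, 7, 8}  B7 = {1, 2, 7, 8, 10}  B8 = {1, 7, 8, 11, 12}
Tree: B1–B2, B1–B3, B2–B4, B1–B5, B1–B6, B5–B7, B5–B8
The largest bag has 5 vertices, giving width 4; this decomposition certifies tw(G) ≤ 4. Conversely, {1, 2, 7, 8, 10} is a clique of size 5, and the vertices of any clique must share a bag in every tree decomposition; so some bag has ≥ 5 vertices and tw(G) ≥ 4. Hence tw(G) = 4 exactly.

4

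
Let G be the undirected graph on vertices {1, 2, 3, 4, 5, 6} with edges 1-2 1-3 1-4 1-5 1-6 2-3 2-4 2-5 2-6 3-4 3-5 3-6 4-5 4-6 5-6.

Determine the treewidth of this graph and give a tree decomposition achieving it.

A single bag containing all 6 vertices is trivially a valid decomposition of width 5. Conversely, {1, 2, 3, 4, 5, 6} is a clique of size 6, and the vertices of any clique must share a bag in every tree decomposition; so some bag has ≥ 6 vertices and tw(G) ≥ 5. Hence tw(G) = 5 exactly.

Treewidth 5.
One optimal decomposition is:
Bags: B1 = {1, 2, 3, 4, 5, 6}
Tree: (single bag)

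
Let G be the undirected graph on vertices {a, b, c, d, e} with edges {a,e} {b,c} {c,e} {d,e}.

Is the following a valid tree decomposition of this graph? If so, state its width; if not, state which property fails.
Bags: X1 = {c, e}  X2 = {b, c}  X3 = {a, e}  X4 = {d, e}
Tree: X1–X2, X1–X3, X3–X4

Yes; width 1.

Vertex coverage: the bags together contain {a, b, c, d, e}, the full vertex set. Edge coverage: each edge of G has both endpoints in at least one bag. Running intersection: for every vertex, the bags containing it form a connected subtree. All three properties hold, so this is a valid tree decomposition of width max|bag| − 1 = 1, and hence tw(G) ≤ 1.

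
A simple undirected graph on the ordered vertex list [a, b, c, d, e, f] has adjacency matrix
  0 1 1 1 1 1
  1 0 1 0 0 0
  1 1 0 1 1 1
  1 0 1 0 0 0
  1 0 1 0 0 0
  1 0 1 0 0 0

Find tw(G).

A width-2 tree decomposition is:
Bags: B1 = {a, b, c}  B2 = {a, c, e}  B3 = {a, c, d}  B4 = {a, c, f}
Tree: B1–B2, B1–B3, B1–B4
Each bag holds 3 vertices, so the decomposition has width 2, which upper-bounds the treewidth. On the other hand G contains the 3-clique {a, c, d}. A clique must lie in a single bag of any decomposition, so no decomposition can have width below 2. Therefore the treewidth is 2.

2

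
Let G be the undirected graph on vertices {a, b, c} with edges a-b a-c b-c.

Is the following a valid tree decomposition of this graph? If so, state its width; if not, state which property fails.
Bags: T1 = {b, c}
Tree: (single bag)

No — vertex a appears in no bag.

A tree decomposition must satisfy three properties: every vertex lies in some bag; for every edge, both endpoints lie together in some bag; and for every vertex, the bags containing it form a connected subtree. Here vertex a appears in no bag, so the decomposition is invalid.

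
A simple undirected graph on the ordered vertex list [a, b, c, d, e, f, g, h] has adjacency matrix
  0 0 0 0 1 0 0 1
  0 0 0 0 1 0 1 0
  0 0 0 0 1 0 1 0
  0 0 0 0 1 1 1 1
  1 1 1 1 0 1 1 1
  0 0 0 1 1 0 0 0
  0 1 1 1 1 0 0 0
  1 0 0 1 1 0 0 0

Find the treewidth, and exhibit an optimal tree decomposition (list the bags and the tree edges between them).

The largest bag has 3 vertices, giving width 2; this decomposition certifies tw(G) ≤ 2. On the other hand G contains the 3-clique {d, e, g}. A clique must lie in a single bag of any decomposition, so no decomposition can have width below 2. Therefore the treewidth is 2.

Treewidth 2.
One such decomposition:
Bags: B1 = {d, e, g}  B2 = {c, e, g}  B3 = {d, e, f}  B4 = {d, e, h}  B5 = {a, e, h}  B6 = {b, e, g}
Tree: B1–B2, B1–B3, B1–B4, B4–B5, B1–B6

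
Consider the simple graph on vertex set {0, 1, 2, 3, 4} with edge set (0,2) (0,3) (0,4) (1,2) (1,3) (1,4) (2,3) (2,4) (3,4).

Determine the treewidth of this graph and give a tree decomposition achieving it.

Treewidth 3.
One optimal decomposition is:
Bags: B1 = {0, 2, 3, 4}  B2 = {1, 2, 3, 4}
Tree: B1–B2

Every bag has size at most 4, so the width is 4 − 1 = 3 and tw(G) ≤ 3. Conversely, {0, 2, 3, 4} is a clique of size 4, and the vertices of any clique must share a bag in every tree decomposition; so some bag has ≥ 4 vertices and tw(G) ≥ 3. Therefore the treewidth is 3.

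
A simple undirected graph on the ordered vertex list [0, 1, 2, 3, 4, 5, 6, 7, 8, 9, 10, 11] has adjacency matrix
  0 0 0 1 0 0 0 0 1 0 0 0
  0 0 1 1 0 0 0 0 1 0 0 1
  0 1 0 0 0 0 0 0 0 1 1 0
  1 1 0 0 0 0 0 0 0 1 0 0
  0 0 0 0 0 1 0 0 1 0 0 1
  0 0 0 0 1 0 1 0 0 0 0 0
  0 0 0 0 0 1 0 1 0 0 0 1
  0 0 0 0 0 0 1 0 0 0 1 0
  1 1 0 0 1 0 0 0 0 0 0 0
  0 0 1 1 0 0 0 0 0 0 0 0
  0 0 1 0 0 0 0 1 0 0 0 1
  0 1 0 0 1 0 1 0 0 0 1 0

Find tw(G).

3

A width-3 tree decomposition is:
Bags: B1 = {0, 3, 8, 9}  B2 = {1, 3, 8, 9}  B3 = {1, 2, 8, 9}  B4 = {1, 2, 4, 8}  B5 = {1, 2, 4, 11}  B6 = {2, 4, 10, 11}  B7 = {4, 5, 10, 11}  B8 = {5, 6, 10, 11}  B9 = {5, 6, 7, 10}
Tree: B1–B2, B2–B3, B3–B4, B4–B5, B5–B6, B6–B7, B7–B8, B8–B9
The largest bag has 4 vertices, giving width 3; this decomposition certifies tw(G) ≤ 3. For the lower bound: the 4 vertex sets {0,3,9}, {8}, {1}, {2,4,10,11} are disjoint, each induces a connected subgraph, and every pair is joined by at least one edge of G. Contracting each set to a single vertex therefore yields K_{4} as a minor, and since treewidth is minor-monotone, tw(G) ≥ tw(K_{4}) = 3. The upper and lower bounds meet at 3, so that is the treewidth.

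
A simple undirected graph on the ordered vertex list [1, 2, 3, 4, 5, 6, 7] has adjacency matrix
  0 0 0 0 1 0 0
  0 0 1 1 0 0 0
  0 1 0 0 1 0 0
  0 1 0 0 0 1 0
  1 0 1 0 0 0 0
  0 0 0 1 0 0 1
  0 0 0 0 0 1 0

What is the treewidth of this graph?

A width-1 tree decomposition is:
Bags: B1 = {1, 5}  B2 = {3, 5}  B3 = {2, 3}  B4 = {2, 4}  B5 = {4, 6}  B6 = {6, 7}
Tree: B1–B2, B2–B3, B3–B4, B4–B5, B5–B6
Each bag holds 2 vertices, so the decomposition has width 1, which upper-bounds the treewidth. Any graph with an edge has treewidth ≥ 1, and G has the edge 1–5. The upper and lower bounds meet at 1, so that is the treewidth.

1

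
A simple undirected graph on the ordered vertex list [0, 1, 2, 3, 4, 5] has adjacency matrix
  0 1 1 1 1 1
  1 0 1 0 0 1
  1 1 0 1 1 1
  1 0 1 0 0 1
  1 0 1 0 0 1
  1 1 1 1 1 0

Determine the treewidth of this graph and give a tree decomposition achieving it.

Every bag has size at most 4, so the width is 4 − 1 = 3 and tw(G) ≤ 3. For the lower bound, the 4 vertices {0, 1, 2, 5} are pairwise adjacent, and any tree decomposition puts a clique entirely inside one bag — forcing width ≥ 3. Therefore the treewidth is 3.

Treewidth 3.
One such decomposition:
Bags: B1 = {0, 1, 2, 5}  B2 = {0, 2, 4, 5}  B3 = {0, 2, 3, 5}
Tree: B1–B2, B2–B3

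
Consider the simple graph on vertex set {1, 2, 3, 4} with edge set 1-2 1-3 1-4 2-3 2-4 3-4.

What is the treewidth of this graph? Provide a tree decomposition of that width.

Treewidth 3.
One such decomposition:
Bags: B1 = {1, 2, 3, 4}
Tree: (single bag)

With just one bag of size 4, the width is 4 − 1 = 3, so tw(G) ≤ 3. Conversely, {1, 2, 3, 4} is a clique of size 4, and the vertices of any clique must share a bag in every tree decomposition; so some bag has ≥ 4 vertices and tw(G) ≥ 3. Combining the bounds, tw(G) = 3.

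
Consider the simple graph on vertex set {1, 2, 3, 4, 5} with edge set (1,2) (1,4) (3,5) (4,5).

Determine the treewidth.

1

A width-1 tree decomposition is:
Bags: B1 = {3, 5}  B2 = {4, 5}  B3 = {1, 4}  B4 = {1, 2}
Tree: B1–B2, B2–B3, B3–B4
Each bag holds 2 vertices, so the decomposition has width 1, which upper-bounds the treewidth. G has an edge, so its treewidth is at least 1. Combining the bounds, tw(G) = 1.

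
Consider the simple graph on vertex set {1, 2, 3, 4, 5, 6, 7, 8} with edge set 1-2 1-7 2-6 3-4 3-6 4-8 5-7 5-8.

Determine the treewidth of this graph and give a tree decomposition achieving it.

Treewidth 2.
One such decomposition:
Bags: B1 = {4, 5, 8}  B2 = {4, 5, 7}  B3 = {1, 4, 7}  B4 = {1, 2, 4}  B5 = {2, 4, 6}  B6 = {3, 4, 6}
Tree: B1–B2, B2–B3, B3–B4, B4–B5, B5–B6

Every bag has size at most 3, so the width is 3 − 1 = 2 and tw(G) ≤ 2. Since 4–8–5–7–1–2–6–3–4 is a cycle in G, G is not acyclic. Forests are exactly the graphs of treewidth ≤ 1, so tw(G) ≥ 2. Hence tw(G) = 2 exactly.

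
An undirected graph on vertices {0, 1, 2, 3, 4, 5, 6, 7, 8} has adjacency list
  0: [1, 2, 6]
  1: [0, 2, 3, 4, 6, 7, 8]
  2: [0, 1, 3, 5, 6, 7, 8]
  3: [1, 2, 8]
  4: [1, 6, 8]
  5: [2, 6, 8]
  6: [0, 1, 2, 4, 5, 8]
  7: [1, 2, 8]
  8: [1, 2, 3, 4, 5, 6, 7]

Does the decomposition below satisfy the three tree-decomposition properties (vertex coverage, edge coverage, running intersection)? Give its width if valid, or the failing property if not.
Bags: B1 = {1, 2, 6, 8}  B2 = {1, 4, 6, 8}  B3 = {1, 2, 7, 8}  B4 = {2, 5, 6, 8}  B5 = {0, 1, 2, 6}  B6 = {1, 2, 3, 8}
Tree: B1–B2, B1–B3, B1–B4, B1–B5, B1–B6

Checking the three conditions: (i) the bags cover all of {0, 1, 2, 3, 4, 5, 6, 7, 8}; (ii) for each edge, some bag contains both endpoints; (iii) the bags containing any fixed vertex form a subtree. All hold, so the decomposition is valid with width 4 − 1 = 3.

Yes; width 3.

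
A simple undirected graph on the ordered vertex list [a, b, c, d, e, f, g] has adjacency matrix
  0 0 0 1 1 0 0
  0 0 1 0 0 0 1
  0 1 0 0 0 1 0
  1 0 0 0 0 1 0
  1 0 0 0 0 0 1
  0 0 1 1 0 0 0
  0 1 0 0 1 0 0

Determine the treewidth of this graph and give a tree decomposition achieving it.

Every bag has size at most 3, so the width is 3 − 1 = 2 and tw(G) ≤ 2. Since b–g–e–a–d–f–c–b is a cycle in G, G is not acyclic. Forests are exactly the graphs of treewidth ≤ 1, so tw(G) ≥ 2. Therefore the treewidth is 2.

Treewidth 2.
One optimal decomposition is:
Bags: B1 = {b, e, g}  B2 = {a, b, e}  B3 = {a, b, d}  B4 = {b, d, f}  B5 = {b, c, f}
Tree: B1–B2, B2–B3, B3–B4, B4–B5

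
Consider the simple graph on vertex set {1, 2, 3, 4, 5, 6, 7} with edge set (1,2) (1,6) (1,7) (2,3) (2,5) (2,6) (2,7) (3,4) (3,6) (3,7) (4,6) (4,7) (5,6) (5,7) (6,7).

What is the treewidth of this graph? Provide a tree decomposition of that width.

Every bag has size at most 4, so the width is 4 − 1 = 3 and tw(G) ≤ 3. On the other hand G contains the 4-clique {1, 2, 6, 7}. A clique must lie in a single bag of any decomposition, so no decomposition can have width below 3. Hence tw(G) = 3 exactly.

Treewidth 3.
Bags: B1 = {2, 3, 6, 7}  B2 = {2, 5, 6, 7}  B3 = {3, 4, 6, 7}  B4 = {1, 2, 6, 7}
Tree: B1–B2, B1–B3, B1–B4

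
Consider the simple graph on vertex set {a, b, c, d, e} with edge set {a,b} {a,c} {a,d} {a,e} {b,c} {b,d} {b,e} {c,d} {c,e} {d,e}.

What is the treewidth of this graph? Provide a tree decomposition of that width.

Treewidth 4.
Bags: B1 = {a, b, c, d, e}
Tree: (single bag)

A single bag containing all 5 vertices is trivially a valid decomposition of width 4. On the other hand G contains the 5-clique {a, b, c, d, e}. A clique must lie in a single bag of any decomposition, so no decomposition can have width below 4. Hence tw(G) = 4 exactly.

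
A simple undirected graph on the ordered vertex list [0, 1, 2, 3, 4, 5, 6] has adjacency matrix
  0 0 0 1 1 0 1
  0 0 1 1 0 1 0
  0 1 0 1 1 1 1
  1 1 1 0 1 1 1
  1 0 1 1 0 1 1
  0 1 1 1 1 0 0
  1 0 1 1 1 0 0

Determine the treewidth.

3

A width-3 tree decomposition is:
Bags: B1 = {2, 3, 4, 5}  B2 = {2, 3, 4, 6}  B3 = {0, 3, 4, 6}  B4 = {1, 2, 3, 5}
Tree: B1–B2, B2–B3, B1–B4
Every bag has size at most 4, so the width is 4 − 1 = 3 and tw(G) ≤ 3. On the other hand G contains the 4-clique {0, 3, 4, 6}. A clique must lie in a single bag of any decomposition, so no decomposition can have width below 3. Combining the bounds, tw(G) = 3.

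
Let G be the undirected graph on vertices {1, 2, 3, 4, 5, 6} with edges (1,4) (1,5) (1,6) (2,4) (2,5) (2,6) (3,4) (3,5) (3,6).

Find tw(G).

A width-3 tree decomposition is:
Bags: B1 = {1, 2, 3, 6}  B2 = {1, 2, 3, 5}  B3 = {1, 2, 3, 4}
Tree: B1–B2, B2–B3
Each bag holds 4 vertices, so the decomposition has width 3, which upper-bounds the treewidth. For the lower bound: the 4 vertex sets {1,6}, {2,5}, {3}, {4} are disjoint, each induces a connected subgraph, and every pair is joined by at least one edge of G. Contracting each set to a single vertex therefore yields K_{4} as a minor, and since treewidth is minor-monotone, tw(G) ≥ tw(K_{4}) = 3. The upper and lower bounds meet at 3, so that is the treewidth.

3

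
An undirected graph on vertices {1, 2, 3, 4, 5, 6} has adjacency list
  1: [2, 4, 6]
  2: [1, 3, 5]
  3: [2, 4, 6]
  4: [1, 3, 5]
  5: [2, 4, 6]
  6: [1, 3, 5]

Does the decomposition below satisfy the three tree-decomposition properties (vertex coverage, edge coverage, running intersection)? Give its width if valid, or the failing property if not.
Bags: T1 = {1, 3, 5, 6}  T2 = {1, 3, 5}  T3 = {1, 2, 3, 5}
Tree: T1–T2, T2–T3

No — vertex 4 appears in no bag.

A tree decomposition must satisfy three properties: every vertex lies in some bag; for every edge, both endpoints lie together in some bag; and for every vertex, the bags containing it form a connected subtree. Here vertex 4 appears in no bag, so the decomposition is invalid.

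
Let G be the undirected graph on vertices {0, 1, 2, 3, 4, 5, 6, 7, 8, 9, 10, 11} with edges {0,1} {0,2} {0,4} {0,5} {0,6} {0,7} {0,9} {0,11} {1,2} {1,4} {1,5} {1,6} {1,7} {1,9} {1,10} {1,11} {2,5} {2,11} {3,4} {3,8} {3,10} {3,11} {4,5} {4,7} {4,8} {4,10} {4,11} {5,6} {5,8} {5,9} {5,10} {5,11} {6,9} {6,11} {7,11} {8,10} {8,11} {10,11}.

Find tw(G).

A width-4 tree decomposition is:
Bags: B1 = {1, 4, 5, 10, 11}  B2 = {0, 1, 4, 5, 11}  B3 = {0, 1, 2, 5, 11}  B4 = {0, 1, 4, 7, 11}  B5 = {4, 5, 8, 10, 11}  B6 = {3, 4, 8, 10, 11}  B7 = {0, 1, 5, 6, 11}  B8 = {0, 1, 5, 6, 9}
Tree: B1–B2, B2–B3, B2–B4, B1–B5, B5–B6, B2–B7, B7–B8
The largest bag has 5 vertices, giving width 4; this decomposition certifies tw(G) ≤ 4. On the other hand G contains the 5-clique {0, 1, 5, 6, 9}. A clique must lie in a single bag of any decomposition, so no decomposition can have width below 4. Hence tw(G) = 4 exactly.

4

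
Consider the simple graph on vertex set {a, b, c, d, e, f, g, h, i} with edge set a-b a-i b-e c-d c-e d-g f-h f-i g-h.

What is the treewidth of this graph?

2

A width-2 tree decomposition is:
Bags: B1 = {f, g, h}  B2 = {d, f, g}  B3 = {c, d, f}  B4 = {c, e, f}  B5 = {b, e, f}  B6 = {a, b, f}  B7 = {a, f, i}
Tree: B1–B2, B2–B3, B3–B4, B4–B5, B5–B6, B6–B7
Every bag has size at most 3, so the width is 3 − 1 = 2 and tw(G) ≤ 2. The edges f–h–g–d–c–e–b–a–i–f form a cycle, so G is not a tree and its treewidth is at least 2. Hence tw(G) = 2 exactly.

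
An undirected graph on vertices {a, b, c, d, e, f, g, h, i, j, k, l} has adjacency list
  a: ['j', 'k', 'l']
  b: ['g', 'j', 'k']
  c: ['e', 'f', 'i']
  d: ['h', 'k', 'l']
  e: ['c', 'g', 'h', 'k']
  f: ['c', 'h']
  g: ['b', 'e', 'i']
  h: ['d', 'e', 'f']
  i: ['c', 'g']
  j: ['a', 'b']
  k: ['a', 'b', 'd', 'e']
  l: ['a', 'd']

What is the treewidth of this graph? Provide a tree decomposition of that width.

The largest bag has 4 vertices, giving width 3; this decomposition certifies tw(G) ≤ 3. For the lower bound: the 4 vertex sets {a,j,l}, {d}, {k}, {b,e,g,h} are disjoint, each induces a connected subgraph, and every pair is joined by at least one edge of G. Contracting each set to a single vertex therefore yields K_{4} as a minor, and since treewidth is minor-monotone, tw(G) ≥ tw(K_{4}) = 3. The upper and lower bounds meet at 3, so that is the treewidth.

Treewidth 3.
One such decomposition:
Bags: B1 = {a, d, j, l}  B2 = {a, d, j, k}  B3 = {b, d, j, k}  B4 = {b, d, h, k}  B5 = {b, e, h, k}  B6 = {b, e, g, h}  B7 = {e, f, g, h}  B8 = {c, e, f, g}  B9 = {c, f, g, i}
Tree: B1–B2, B2–B3, B3–B4, B4–B5, B5–B6, B6–B7, B7–B8, B8–B9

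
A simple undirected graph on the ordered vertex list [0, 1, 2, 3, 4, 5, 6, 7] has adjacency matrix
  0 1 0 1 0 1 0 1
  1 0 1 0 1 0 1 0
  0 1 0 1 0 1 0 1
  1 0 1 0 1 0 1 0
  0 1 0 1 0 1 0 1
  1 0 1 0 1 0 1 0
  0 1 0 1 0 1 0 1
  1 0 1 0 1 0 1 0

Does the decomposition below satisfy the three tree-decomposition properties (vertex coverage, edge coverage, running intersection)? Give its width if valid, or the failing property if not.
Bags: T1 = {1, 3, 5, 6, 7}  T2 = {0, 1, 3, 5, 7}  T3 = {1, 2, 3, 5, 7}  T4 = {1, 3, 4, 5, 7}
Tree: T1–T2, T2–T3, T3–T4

Vertex coverage: the bags together contain {0, 1, 2, 3, 4, 5, 6, 7}, the full vertex set. Edge coverage: each edge of G has both endpoints in at least one bag. Running intersection: for every vertex, the bags containing it form a connected subtree. All three properties hold, so this is a valid tree decomposition of width max|bag| − 1 = 4, and hence tw(G) ≤ 4.

Yes; width 4.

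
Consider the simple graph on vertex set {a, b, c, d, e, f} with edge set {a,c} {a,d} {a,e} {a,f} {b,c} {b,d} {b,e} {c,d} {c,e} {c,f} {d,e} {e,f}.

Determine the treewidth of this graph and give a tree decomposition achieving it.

Each bag holds 4 vertices, so the decomposition has width 3, which upper-bounds the treewidth. Conversely, {a, c, d, e} is a clique of size 4, and the vertices of any clique must share a bag in every tree decomposition; so some bag has ≥ 4 vertices and tw(G) ≥ 3. Combining the bounds, tw(G) = 3.

Treewidth 3.
Bags: B1 = {a, c, d, e}  B2 = {a, c, e, f}  B3 = {b, c, d, e}
Tree: B1–B2, B1–B3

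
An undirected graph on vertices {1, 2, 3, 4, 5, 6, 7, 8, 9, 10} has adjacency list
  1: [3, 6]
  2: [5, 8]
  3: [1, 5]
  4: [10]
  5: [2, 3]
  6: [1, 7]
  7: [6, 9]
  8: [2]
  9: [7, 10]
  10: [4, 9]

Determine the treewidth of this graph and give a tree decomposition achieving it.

Treewidth 1.
One optimal decomposition is:
Bags: B1 = {4, 10}  B2 = {9, 10}  B3 = {7, 9}  B4 = {6, 7}  B5 = {1, 6}  B6 = {1, 3}  B7 = {3, 5}  B8 = {2, 5}  B9 = {2, 8}
Tree: B1–B2, B2–B3, B3–B4, B4–B5, B5–B6, B6–B7, B7–B8, B8–B9

Each bag holds 2 vertices, so the decomposition has width 1, which upper-bounds the treewidth. Since G has at least one edge (e.g. 4–10), it is not an edgeless graph, so tw(G) ≥ 1. Hence tw(G) = 1 exactly.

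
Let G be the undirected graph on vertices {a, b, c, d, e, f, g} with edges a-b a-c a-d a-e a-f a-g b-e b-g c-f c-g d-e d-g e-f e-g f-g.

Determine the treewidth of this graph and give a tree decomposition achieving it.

Treewidth 3.
One such decomposition:
Bags: B1 = {a, c, f, g}  B2 = {a, e, f, g}  B3 = {a, b, e, g}  B4 = {a, d, e, g}
Tree: B1–B2, B2–B3, B2–B4

Each bag holds 4 vertices, so the decomposition has width 3, which upper-bounds the treewidth. On the other hand G contains the 4-clique {a, d, e, g}. A clique must lie in a single bag of any decomposition, so no decomposition can have width below 3. Combining the bounds, tw(G) = 3.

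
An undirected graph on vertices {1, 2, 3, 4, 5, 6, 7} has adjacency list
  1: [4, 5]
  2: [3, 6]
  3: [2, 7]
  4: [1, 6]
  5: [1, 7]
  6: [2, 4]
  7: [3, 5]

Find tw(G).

2

A width-2 tree decomposition is:
Bags: B1 = {2, 3, 6}  B2 = {3, 6, 7}  B3 = {5, 6, 7}  B4 = {1, 5, 6}  B5 = {1, 4, 6}
Tree: B1–B2, B2–B3, B3–B4, B4–B5
Every bag has size at most 3, so the width is 3 − 1 = 2 and tw(G) ≤ 2. Since 6–2–3–7–5–1–4–6 is a cycle in G, G is not acyclic. Forests are exactly the graphs of treewidth ≤ 1, so tw(G) ≥ 2. Combining the bounds, tw(G) = 2.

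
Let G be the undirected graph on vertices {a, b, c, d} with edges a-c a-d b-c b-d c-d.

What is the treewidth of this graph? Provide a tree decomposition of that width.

Treewidth 2.
One such decomposition:
Bags: B1 = {a, c, d}  B2 = {b, c, d}
Tree: B1–B2

Each bag holds 3 vertices, so the decomposition has width 2, which upper-bounds the treewidth. On the other hand G contains the 3-clique {a, c, d}. A clique must lie in a single bag of any decomposition, so no decomposition can have width below 2. The upper and lower bounds meet at 2, so that is the treewidth.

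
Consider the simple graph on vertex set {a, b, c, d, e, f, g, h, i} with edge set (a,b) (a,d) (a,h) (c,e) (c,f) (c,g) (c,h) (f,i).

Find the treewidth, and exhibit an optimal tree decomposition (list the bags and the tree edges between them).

Every bag has size at most 2, so the width is 2 − 1 = 1 and tw(G) ≤ 1. Since G has at least one edge (e.g. f–c), it is not an edgeless graph, so tw(G) ≥ 1. The upper and lower bounds meet at 1, so that is the treewidth.

Treewidth 1.
Bags: B1 = {c, f}  B2 = {c, g}  B3 = {f, i}  B4 = {c, h}  B5 = {a, h}  B6 = {c, e}  B7 = {a, d}  B8 = {a, b}
Tree: B1–B2, B1–B3, B1–B4, B4–B5, B4–B6, B5–B7, B5–B8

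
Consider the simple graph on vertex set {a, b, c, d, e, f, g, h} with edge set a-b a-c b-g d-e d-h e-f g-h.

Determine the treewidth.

A width-1 tree decomposition is:
Bags: B1 = {e, f}  B2 = {d, e}  B3 = {d, h}  B4 = {g, h}  B5 = {b, g}  B6 = {a, b}  B7 = {a, c}
Tree: B1–B2, B2–B3, B3–B4, B4–B5, B5–B6, B6–B7
Each bag holds 2 vertices, so the decomposition has width 1, which upper-bounds the treewidth. Any graph with an edge has treewidth ≥ 1, and G has the edge f–e. Hence tw(G) = 1 exactly.

1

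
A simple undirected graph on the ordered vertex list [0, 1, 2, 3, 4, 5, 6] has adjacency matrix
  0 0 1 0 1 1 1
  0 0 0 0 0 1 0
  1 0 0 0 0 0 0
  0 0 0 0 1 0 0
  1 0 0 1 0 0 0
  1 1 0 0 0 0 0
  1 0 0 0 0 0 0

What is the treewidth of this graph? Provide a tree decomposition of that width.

Treewidth 1.
One optimal decomposition is:
Bags: B1 = {0, 4}  B2 = {3, 4}  B3 = {0, 5}  B4 = {0, 2}  B5 = {0, 6}  B6 = {1, 5}
Tree: B1–B2, B1–B3, B3–B4, B1–B5, B3–B6

Every bag has size at most 2, so the width is 2 − 1 = 1 and tw(G) ≤ 1. Since G has at least one edge (e.g. 4–0), it is not an edgeless graph, so tw(G) ≥ 1. Therefore the treewidth is 1.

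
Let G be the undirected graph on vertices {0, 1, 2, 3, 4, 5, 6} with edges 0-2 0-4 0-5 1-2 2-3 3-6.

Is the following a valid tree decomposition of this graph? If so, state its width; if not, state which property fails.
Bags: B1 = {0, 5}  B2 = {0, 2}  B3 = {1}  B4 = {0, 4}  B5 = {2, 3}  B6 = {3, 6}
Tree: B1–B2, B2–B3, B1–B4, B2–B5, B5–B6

No — edge (2,1) lies in no bag.

A tree decomposition must satisfy three properties: every vertex lies in some bag; for every edge, both endpoints lie together in some bag; and for every vertex, the bags containing it form a connected subtree. Here edge (2,1) lies in no bag, so the decomposition is invalid.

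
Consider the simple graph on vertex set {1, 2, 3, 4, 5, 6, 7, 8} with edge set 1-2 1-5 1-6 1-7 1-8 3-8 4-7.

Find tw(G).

1

A width-1 tree decomposition is:
Bags: B1 = {1, 5}  B2 = {1, 8}  B3 = {1, 7}  B4 = {1, 2}  B5 = {1, 6}  B6 = {4, 7}  B7 = {3, 8}
Tree: B1–B2, B2–B3, B2–B4, B2–B5, B3–B6, B2–B7
The largest bag has 2 vertices, giving width 1; this decomposition certifies tw(G) ≤ 1. G has an edge, so its treewidth is at least 1. Therefore the treewidth is 1.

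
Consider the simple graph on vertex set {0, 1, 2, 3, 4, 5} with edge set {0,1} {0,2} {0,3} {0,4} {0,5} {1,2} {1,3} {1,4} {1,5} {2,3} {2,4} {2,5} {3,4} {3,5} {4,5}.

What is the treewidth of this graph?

5

A width-5 tree decomposition is:
Bags: B1 = {0, 1, 2, 3, 4, 5}
Tree: (single bag)
With just one bag of size 6, the width is 6 − 1 = 5, so tw(G) ≤ 5. Conversely, {0, 1, 2, 3, 4, 5} is a clique of size 6, and the vertices of any clique must share a bag in every tree decomposition; so some bag has ≥ 6 vertices and tw(G) ≥ 5. Hence tw(G) = 5 exactly.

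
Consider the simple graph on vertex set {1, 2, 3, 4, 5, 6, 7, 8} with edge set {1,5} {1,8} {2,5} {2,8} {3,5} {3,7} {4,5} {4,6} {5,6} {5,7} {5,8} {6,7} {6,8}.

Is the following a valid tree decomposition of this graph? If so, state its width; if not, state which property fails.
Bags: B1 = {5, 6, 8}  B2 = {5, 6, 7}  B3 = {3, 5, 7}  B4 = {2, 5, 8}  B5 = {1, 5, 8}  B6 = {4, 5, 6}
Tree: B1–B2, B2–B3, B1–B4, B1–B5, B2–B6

Yes; width 2.

Every vertex of G appears in some bag (union = {1, 2, 3, 4, 5, 6, 7, 8}); every edge is covered by a bag; and for each vertex v the set of bags containing v is connected in the bag tree. The decomposition is therefore valid. The largest bag has 3 vertices, so the width is 2.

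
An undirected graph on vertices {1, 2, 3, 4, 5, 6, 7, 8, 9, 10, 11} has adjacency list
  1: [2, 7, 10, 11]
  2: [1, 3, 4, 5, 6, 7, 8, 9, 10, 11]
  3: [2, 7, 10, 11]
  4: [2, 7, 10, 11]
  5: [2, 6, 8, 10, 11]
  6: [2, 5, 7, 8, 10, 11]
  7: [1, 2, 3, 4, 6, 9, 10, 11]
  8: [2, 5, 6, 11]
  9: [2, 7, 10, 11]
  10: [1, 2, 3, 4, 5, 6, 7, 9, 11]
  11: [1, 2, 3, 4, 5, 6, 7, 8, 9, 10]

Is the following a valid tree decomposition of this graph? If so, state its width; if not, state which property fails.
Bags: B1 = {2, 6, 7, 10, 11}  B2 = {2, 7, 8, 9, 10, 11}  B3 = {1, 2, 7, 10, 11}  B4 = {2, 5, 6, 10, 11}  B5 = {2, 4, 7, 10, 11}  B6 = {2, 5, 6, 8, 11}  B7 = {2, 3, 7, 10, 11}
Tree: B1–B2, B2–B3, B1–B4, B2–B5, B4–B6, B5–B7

A tree decomposition must satisfy three properties: every vertex lies in some bag; for every edge, both endpoints lie together in some bag; and for every vertex, the bags containing it form a connected subtree. Here bags containing vertex 8 are not connected in the tree, so the decomposition is invalid.

No — bags containing vertex 8 are not connected in the tree.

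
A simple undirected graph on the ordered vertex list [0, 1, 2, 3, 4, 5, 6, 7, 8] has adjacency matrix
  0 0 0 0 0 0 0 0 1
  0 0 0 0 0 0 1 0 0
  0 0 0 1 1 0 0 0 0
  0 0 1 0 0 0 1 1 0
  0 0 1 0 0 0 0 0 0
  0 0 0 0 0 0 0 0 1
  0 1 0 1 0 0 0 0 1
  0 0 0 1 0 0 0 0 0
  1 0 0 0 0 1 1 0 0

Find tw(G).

A width-1 tree decomposition is:
Bags: B1 = {2, 3}  B2 = {3, 6}  B3 = {3, 7}  B4 = {6, 8}  B5 = {1, 6}  B6 = {0, 8}  B7 = {2, 4}  B8 = {5, 8}
Tree: B1–B2, B2–B3, B2–B4, B4–B5, B4–B6, B1–B7, B4–B8
The largest bag has 2 vertices, giving width 1; this decomposition certifies tw(G) ≤ 1. Any graph with an edge has treewidth ≥ 1, and G has the edge 2–3. Therefore the treewidth is 1.

1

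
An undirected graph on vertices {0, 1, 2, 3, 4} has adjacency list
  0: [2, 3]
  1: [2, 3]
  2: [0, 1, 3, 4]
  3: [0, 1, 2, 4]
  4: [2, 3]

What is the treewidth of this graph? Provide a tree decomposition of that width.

Treewidth 2.
Bags: B1 = {0, 2, 3}  B2 = {1, 2, 3}  B3 = {2, 3, 4}
Tree: B1–B2, B2–B3

Each bag holds 3 vertices, so the decomposition has width 2, which upper-bounds the treewidth. On the other hand G contains the 3-clique {0, 2, 3}. A clique must lie in a single bag of any decomposition, so no decomposition can have width below 2. Hence tw(G) = 2 exactly.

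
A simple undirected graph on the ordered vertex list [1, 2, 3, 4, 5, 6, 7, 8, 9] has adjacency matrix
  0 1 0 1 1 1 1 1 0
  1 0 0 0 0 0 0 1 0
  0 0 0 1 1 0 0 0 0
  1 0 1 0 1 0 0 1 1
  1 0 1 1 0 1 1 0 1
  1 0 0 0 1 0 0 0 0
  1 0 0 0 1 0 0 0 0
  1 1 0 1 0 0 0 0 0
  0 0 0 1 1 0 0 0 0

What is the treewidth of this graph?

2

A width-2 tree decomposition is:
Bags: B1 = {1, 4, 5}  B2 = {1, 5, 6}  B3 = {1, 4, 8}  B4 = {1, 2, 8}  B5 = {3, 4, 5}  B6 = {1, 5, 7}  B7 = {4, 5, 9}
Tree: B1–B2, B1–B3, B3–B4, B1–B5, B1–B6, B1–B7
Each bag holds 3 vertices, so the decomposition has width 2, which upper-bounds the treewidth. For the lower bound, the 3 vertices {1, 2, 8} are pairwise adjacent, and any tree decomposition puts a clique entirely inside one bag — forcing width ≥ 2. Therefore the treewidth is 2.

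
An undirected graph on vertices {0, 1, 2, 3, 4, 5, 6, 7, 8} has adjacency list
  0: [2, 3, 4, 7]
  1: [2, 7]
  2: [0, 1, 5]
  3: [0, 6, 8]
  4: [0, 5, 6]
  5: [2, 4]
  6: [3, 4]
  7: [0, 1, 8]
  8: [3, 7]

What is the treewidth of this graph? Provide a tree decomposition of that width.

Treewidth 3.
One optimal decomposition is:
Bags: B1 = {1, 2, 7, 8}  B2 = {0, 2, 7, 8}  B3 = {0, 2, 3, 8}  B4 = {0, 2, 3, 5}  B5 = {0, 3, 4, 5}  B6 = {3, 4, 5, 6}
Tree: B1–B2, B2–B3, B3–B4, B4–B5, B5–B6

Each bag holds 4 vertices, so the decomposition has width 3, which upper-bounds the treewidth. For the lower bound: the 4 vertex sets {1,7,8}, {2}, {0}, {3,4,5,6} are disjoint, each induces a connected subgraph, and every pair is joined by at least one edge of G. Contracting each set to a single vertex therefore yields K_{4} as a minor, and since treewidth is minor-monotone, tw(G) ≥ tw(K_{4}) = 3. Combining the bounds, tw(G) = 3.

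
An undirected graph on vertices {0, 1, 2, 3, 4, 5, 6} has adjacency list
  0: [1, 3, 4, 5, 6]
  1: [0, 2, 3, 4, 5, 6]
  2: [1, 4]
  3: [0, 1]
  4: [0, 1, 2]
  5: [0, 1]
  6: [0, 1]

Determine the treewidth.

2

A width-2 tree decomposition is:
Bags: B1 = {0, 1, 4}  B2 = {0, 1, 5}  B3 = {1, 2, 4}  B4 = {0, 1, 6}  B5 = {0, 1, 3}
Tree: B1–B2, B1–B3, B1–B4, B1–B5
Each bag holds 3 vertices, so the decomposition has width 2, which upper-bounds the treewidth. For the lower bound, the 3 vertices {0, 1, 3} are pairwise adjacent, and any tree decomposition puts a clique entirely inside one bag — forcing width ≥ 2. Combining the bounds, tw(G) = 2.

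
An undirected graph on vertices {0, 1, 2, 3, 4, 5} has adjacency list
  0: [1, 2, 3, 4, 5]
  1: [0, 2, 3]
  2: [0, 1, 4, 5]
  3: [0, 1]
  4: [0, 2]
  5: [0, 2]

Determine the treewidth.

A width-2 tree decomposition is:
Bags: B1 = {0, 2, 4}  B2 = {0, 1, 2}  B3 = {0, 2, 5}  B4 = {0, 1, 3}
Tree: B1–B2, B2–B3, B2–B4
The largest bag has 3 vertices, giving width 2; this decomposition certifies tw(G) ≤ 2. On the other hand G contains the 3-clique {0, 1, 2}. A clique must lie in a single bag of any decomposition, so no decomposition can have width below 2. Combining the bounds, tw(G) = 2.

2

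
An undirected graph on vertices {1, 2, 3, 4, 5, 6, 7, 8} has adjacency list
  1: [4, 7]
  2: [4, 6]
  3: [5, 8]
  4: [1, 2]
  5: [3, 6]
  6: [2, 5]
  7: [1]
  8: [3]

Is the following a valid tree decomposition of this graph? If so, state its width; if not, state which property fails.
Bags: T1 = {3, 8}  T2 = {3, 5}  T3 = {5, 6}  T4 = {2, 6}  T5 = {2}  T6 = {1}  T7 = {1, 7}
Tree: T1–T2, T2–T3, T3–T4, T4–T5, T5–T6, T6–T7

No — vertex 4 appears in no bag.

A tree decomposition must satisfy three properties: every vertex lies in some bag; for every edge, both endpoints lie together in some bag; and for every vertex, the bags containing it form a connected subtree. Here vertex 4 appears in no bag, so the decomposition is invalid.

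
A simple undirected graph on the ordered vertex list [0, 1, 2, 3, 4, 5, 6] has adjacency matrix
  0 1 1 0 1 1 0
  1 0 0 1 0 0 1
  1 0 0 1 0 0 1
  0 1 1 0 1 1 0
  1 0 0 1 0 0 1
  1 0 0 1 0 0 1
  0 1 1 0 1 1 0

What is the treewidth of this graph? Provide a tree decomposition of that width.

Treewidth 3.
One such decomposition:
Bags: B1 = {0, 3, 4, 6}  B2 = {0, 3, 5, 6}  B3 = {0, 1, 3, 6}  B4 = {0, 2, 3, 6}
Tree: B1–B2, B2–B3, B3–B4

The largest bag has 4 vertices, giving width 3; this decomposition certifies tw(G) ≤ 3. For the lower bound: the 4 vertex sets {0,4}, {3,5}, {6}, {1} are disjoint, each induces a connected subgraph, and every pair is joined by at least one edge of G. Contracting each set to a single vertex therefore yields K_{4} as a minor, and since treewidth is minor-monotone, tw(G) ≥ tw(K_{4}) = 3. Therefore the treewidth is 3.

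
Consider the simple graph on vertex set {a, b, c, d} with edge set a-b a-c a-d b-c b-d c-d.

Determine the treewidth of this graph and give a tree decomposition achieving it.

With just one bag of size 4, the width is 4 − 1 = 3, so tw(G) ≤ 3. Conversely, {a, b, c, d} is a clique of size 4, and the vertices of any clique must share a bag in every tree decomposition; so some bag has ≥ 4 vertices and tw(G) ≥ 3. Therefore the treewidth is 3.

Treewidth 3.
One such decomposition:
Bags: B1 = {a, b, c, d}
Tree: (single bag)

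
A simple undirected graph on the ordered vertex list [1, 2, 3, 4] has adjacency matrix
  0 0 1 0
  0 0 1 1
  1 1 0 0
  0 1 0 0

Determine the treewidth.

A width-1 tree decomposition is:
Bags: B1 = {2, 3}  B2 = {1, 3}  B3 = {2, 4}
Tree: B1–B2, B1–B3
Every bag has size at most 2, so the width is 2 − 1 = 1 and tw(G) ≤ 1. Any graph with an edge has treewidth ≥ 1, and G has the edge 3–2. Hence tw(G) = 1 exactly.

1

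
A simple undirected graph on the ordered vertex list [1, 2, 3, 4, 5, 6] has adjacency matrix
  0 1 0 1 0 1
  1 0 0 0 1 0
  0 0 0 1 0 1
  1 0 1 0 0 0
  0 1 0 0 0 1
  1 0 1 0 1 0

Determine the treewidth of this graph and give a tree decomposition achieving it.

Treewidth 2.
Bags: B1 = {1, 3, 4}  B2 = {1, 3, 6}  B3 = {1, 2, 6}  B4 = {2, 5, 6}
Tree: B1–B2, B2–B3, B3–B4

Each bag holds 3 vertices, so the decomposition has width 2, which upper-bounds the treewidth. For the lower bound, G contains the cycle 4–3–6–1–4, so G is not a forest; only forests have treewidth ≤ 1, hence tw(G) ≥ 2. Combining the bounds, tw(G) = 2.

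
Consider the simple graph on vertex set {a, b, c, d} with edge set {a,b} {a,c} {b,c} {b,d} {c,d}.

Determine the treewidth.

A width-2 tree decomposition is:
Bags: B1 = {a, b, c}  B2 = {b, c, d}
Tree: B1–B2
Every bag has size at most 3, so the width is 3 − 1 = 2 and tw(G) ≤ 2. On the other hand G contains the 3-clique {b, c, d}. A clique must lie in a single bag of any decomposition, so no decomposition can have width below 2. The upper and lower bounds meet at 2, so that is the treewidth.

2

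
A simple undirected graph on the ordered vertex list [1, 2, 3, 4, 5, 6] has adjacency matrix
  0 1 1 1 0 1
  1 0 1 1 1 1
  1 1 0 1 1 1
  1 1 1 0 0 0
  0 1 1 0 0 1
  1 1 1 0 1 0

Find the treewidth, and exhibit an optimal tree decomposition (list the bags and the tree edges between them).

Each bag holds 4 vertices, so the decomposition has width 3, which upper-bounds the treewidth. Conversely, {1, 2, 3, 4} is a clique of size 4, and the vertices of any clique must share a bag in every tree decomposition; so some bag has ≥ 4 vertices and tw(G) ≥ 3. The upper and lower bounds meet at 3, so that is the treewidth.

Treewidth 3.
One such decomposition:
Bags: B1 = {1, 2, 3, 6}  B2 = {1, 2, 3, 4}  B3 = {2, 3, 5, 6}
Tree: B1–B2, B1–B3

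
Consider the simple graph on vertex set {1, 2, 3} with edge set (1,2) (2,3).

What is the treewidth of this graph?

1

A width-1 tree decomposition is:
Bags: B1 = {2, 3}  B2 = {1, 2}
Tree: B1–B2
Every bag has size at most 2, so the width is 2 − 1 = 1 and tw(G) ≤ 1. Since G has at least one edge (e.g. 3–2), it is not an edgeless graph, so tw(G) ≥ 1. Therefore the treewidth is 1.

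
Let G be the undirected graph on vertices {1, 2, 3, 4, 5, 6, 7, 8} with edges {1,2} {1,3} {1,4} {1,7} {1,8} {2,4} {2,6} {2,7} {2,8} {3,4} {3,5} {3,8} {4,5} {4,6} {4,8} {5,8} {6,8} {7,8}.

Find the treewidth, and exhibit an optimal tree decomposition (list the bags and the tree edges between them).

Treewidth 3.
One such decomposition:
Bags: B1 = {1, 2, 7, 8}  B2 = {1, 2, 4, 8}  B3 = {1, 3, 4, 8}  B4 = {2, 4, 6, 8}  B5 = {3, 4, 5, 8}
Tree: B1–B2, B2–B3, B2–B4, B3–B5

Every bag has size at most 4, so the width is 4 − 1 = 3 and tw(G) ≤ 3. Conversely, {1, 2, 4, 8} is a clique of size 4, and the vertices of any clique must share a bag in every tree decomposition; so some bag has ≥ 4 vertices and tw(G) ≥ 3. The upper and lower bounds meet at 3, so that is the treewidth.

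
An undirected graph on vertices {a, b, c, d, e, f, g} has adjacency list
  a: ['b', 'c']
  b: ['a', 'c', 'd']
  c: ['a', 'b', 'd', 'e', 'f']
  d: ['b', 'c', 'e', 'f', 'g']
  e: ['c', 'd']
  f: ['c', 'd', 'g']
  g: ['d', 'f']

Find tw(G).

2

A width-2 tree decomposition is:
Bags: B1 = {c, d, e}  B2 = {b, c, d}  B3 = {c, d, f}  B4 = {d, f, g}  B5 = {a, b, c}
Tree: B1–B2, B1–B3, B3–B4, B2–B5
The largest bag has 3 vertices, giving width 2; this decomposition certifies tw(G) ≤ 2. For the lower bound, the 3 vertices {d, f, g} are pairwise adjacent, and any tree decomposition puts a clique entirely inside one bag — forcing width ≥ 2. Hence tw(G) = 2 exactly.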